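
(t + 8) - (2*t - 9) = 17 - t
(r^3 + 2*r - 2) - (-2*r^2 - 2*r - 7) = r^3 + 2*r^2 + 4*r + 5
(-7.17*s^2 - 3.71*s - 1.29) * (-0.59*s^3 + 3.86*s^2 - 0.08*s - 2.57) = 4.2303*s^5 - 25.4873*s^4 - 12.9859*s^3 + 13.7443*s^2 + 9.6379*s + 3.3153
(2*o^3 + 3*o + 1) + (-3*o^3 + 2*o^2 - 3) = -o^3 + 2*o^2 + 3*o - 2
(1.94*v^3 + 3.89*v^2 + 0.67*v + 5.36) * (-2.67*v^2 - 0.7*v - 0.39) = -5.1798*v^5 - 11.7443*v^4 - 5.2685*v^3 - 16.2973*v^2 - 4.0133*v - 2.0904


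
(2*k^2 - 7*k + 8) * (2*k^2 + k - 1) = 4*k^4 - 12*k^3 + 7*k^2 + 15*k - 8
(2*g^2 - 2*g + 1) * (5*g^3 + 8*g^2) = 10*g^5 + 6*g^4 - 11*g^3 + 8*g^2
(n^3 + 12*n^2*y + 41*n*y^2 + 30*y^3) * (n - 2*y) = n^4 + 10*n^3*y + 17*n^2*y^2 - 52*n*y^3 - 60*y^4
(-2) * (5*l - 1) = 2 - 10*l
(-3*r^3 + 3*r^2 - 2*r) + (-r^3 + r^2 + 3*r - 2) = -4*r^3 + 4*r^2 + r - 2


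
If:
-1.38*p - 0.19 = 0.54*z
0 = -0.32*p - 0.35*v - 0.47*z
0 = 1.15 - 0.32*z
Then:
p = -1.54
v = -3.41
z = 3.59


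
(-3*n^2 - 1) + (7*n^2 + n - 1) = 4*n^2 + n - 2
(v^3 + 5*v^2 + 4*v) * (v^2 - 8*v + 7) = v^5 - 3*v^4 - 29*v^3 + 3*v^2 + 28*v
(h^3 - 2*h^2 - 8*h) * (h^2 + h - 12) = h^5 - h^4 - 22*h^3 + 16*h^2 + 96*h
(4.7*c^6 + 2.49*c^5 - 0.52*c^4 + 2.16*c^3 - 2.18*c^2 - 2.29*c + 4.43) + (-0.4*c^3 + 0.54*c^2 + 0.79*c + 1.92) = 4.7*c^6 + 2.49*c^5 - 0.52*c^4 + 1.76*c^3 - 1.64*c^2 - 1.5*c + 6.35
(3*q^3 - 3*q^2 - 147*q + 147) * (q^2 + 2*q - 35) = 3*q^5 + 3*q^4 - 258*q^3 - 42*q^2 + 5439*q - 5145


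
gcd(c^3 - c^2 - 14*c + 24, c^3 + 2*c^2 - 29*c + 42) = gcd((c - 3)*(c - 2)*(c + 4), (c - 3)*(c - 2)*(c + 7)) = c^2 - 5*c + 6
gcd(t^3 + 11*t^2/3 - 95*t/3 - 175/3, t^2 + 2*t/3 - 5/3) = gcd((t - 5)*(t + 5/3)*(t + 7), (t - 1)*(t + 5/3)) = t + 5/3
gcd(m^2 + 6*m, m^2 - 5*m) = m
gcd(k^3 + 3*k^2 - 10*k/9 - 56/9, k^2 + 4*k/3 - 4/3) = k + 2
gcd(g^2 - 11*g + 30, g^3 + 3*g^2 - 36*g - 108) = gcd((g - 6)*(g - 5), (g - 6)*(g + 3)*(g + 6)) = g - 6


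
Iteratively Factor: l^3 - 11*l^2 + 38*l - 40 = (l - 2)*(l^2 - 9*l + 20) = (l - 4)*(l - 2)*(l - 5)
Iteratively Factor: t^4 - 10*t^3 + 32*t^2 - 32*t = (t)*(t^3 - 10*t^2 + 32*t - 32) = t*(t - 4)*(t^2 - 6*t + 8) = t*(t - 4)^2*(t - 2)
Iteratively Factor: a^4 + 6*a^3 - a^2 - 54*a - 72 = (a + 4)*(a^3 + 2*a^2 - 9*a - 18) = (a + 3)*(a + 4)*(a^2 - a - 6) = (a - 3)*(a + 3)*(a + 4)*(a + 2)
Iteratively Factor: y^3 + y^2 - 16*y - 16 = (y + 1)*(y^2 - 16) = (y - 4)*(y + 1)*(y + 4)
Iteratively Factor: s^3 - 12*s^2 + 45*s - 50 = (s - 5)*(s^2 - 7*s + 10) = (s - 5)^2*(s - 2)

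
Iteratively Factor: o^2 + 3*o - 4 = (o - 1)*(o + 4)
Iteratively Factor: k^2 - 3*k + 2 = (k - 1)*(k - 2)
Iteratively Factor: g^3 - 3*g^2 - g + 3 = (g - 3)*(g^2 - 1) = (g - 3)*(g + 1)*(g - 1)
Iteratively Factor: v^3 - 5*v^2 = (v)*(v^2 - 5*v) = v*(v - 5)*(v)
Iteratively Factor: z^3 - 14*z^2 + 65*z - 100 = (z - 4)*(z^2 - 10*z + 25) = (z - 5)*(z - 4)*(z - 5)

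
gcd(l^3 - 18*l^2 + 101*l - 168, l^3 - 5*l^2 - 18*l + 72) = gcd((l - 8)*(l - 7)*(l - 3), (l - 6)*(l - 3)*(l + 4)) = l - 3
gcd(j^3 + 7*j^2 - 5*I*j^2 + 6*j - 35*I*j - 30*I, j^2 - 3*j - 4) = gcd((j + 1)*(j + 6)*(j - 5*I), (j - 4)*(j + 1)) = j + 1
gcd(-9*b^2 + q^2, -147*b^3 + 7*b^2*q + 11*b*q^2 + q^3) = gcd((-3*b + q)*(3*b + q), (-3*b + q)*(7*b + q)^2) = -3*b + q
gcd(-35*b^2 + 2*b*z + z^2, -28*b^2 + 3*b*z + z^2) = 7*b + z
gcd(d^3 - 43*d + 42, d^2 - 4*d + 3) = d - 1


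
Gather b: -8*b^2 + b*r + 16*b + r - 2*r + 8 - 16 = -8*b^2 + b*(r + 16) - r - 8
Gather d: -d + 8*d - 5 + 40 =7*d + 35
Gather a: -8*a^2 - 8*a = -8*a^2 - 8*a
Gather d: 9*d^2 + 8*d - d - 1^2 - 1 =9*d^2 + 7*d - 2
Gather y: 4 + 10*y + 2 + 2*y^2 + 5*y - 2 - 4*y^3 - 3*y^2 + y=-4*y^3 - y^2 + 16*y + 4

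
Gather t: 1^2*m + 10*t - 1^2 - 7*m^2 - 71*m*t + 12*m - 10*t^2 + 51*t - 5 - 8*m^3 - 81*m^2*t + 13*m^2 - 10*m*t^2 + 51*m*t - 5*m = -8*m^3 + 6*m^2 + 8*m + t^2*(-10*m - 10) + t*(-81*m^2 - 20*m + 61) - 6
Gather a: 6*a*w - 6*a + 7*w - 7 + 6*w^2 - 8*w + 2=a*(6*w - 6) + 6*w^2 - w - 5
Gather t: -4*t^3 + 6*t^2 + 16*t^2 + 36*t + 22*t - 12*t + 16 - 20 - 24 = -4*t^3 + 22*t^2 + 46*t - 28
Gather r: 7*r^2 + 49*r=7*r^2 + 49*r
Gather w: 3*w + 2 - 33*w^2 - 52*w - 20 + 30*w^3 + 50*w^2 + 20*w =30*w^3 + 17*w^2 - 29*w - 18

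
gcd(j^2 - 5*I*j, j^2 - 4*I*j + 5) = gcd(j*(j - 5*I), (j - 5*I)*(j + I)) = j - 5*I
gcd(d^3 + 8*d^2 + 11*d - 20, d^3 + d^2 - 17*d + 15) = d^2 + 4*d - 5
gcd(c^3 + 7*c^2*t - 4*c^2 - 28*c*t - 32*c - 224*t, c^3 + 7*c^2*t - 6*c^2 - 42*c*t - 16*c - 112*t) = c^2 + 7*c*t - 8*c - 56*t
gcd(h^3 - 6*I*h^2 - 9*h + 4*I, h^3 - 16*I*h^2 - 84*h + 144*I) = h - 4*I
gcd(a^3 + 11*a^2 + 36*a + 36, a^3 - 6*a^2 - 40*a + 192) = a + 6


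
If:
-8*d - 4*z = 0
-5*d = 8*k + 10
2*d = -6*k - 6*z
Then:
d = -6/11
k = -10/11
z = 12/11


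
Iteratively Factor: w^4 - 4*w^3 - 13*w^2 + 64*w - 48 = (w - 1)*(w^3 - 3*w^2 - 16*w + 48) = (w - 1)*(w + 4)*(w^2 - 7*w + 12) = (w - 3)*(w - 1)*(w + 4)*(w - 4)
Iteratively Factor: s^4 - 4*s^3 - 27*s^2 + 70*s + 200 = (s - 5)*(s^3 + s^2 - 22*s - 40) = (s - 5)*(s + 2)*(s^2 - s - 20) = (s - 5)^2*(s + 2)*(s + 4)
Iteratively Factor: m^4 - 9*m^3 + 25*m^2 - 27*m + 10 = (m - 5)*(m^3 - 4*m^2 + 5*m - 2) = (m - 5)*(m - 1)*(m^2 - 3*m + 2) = (m - 5)*(m - 2)*(m - 1)*(m - 1)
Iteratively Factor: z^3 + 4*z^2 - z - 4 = (z + 4)*(z^2 - 1) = (z + 1)*(z + 4)*(z - 1)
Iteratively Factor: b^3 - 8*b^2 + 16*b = (b - 4)*(b^2 - 4*b) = (b - 4)^2*(b)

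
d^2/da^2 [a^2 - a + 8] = 2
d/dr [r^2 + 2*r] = 2*r + 2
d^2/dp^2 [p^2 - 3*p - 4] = 2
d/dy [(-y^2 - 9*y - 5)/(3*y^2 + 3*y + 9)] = 2*(4*y^2 + 2*y - 11)/(3*(y^4 + 2*y^3 + 7*y^2 + 6*y + 9))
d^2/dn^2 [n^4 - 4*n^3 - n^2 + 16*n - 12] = 12*n^2 - 24*n - 2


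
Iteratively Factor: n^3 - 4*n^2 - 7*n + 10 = (n + 2)*(n^2 - 6*n + 5) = (n - 1)*(n + 2)*(n - 5)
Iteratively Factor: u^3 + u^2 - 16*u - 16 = (u - 4)*(u^2 + 5*u + 4) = (u - 4)*(u + 1)*(u + 4)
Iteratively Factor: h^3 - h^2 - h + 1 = (h + 1)*(h^2 - 2*h + 1) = (h - 1)*(h + 1)*(h - 1)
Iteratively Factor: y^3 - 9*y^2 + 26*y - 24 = (y - 2)*(y^2 - 7*y + 12) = (y - 4)*(y - 2)*(y - 3)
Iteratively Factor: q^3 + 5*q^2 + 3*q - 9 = (q - 1)*(q^2 + 6*q + 9) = (q - 1)*(q + 3)*(q + 3)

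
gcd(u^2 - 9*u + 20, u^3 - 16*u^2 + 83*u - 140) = u^2 - 9*u + 20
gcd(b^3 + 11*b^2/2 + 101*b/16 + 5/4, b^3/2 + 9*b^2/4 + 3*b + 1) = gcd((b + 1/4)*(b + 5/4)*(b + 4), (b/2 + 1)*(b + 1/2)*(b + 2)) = 1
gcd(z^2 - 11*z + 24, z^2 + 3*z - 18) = z - 3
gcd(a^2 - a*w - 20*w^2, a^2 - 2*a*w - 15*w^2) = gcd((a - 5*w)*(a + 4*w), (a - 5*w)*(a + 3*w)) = -a + 5*w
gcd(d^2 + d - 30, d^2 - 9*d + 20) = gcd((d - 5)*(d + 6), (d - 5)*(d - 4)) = d - 5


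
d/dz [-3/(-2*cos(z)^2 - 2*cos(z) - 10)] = 3*(2*cos(z) + 1)*sin(z)/(2*(cos(z)^2 + cos(z) + 5)^2)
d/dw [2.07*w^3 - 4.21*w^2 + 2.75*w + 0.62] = 6.21*w^2 - 8.42*w + 2.75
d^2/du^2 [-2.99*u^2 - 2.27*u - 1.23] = -5.98000000000000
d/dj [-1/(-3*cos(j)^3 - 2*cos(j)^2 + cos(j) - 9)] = (9*cos(j)^2 + 4*cos(j) - 1)*sin(j)/(3*cos(j)^3 + 2*cos(j)^2 - cos(j) + 9)^2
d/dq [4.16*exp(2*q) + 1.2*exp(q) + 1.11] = (8.32*exp(q) + 1.2)*exp(q)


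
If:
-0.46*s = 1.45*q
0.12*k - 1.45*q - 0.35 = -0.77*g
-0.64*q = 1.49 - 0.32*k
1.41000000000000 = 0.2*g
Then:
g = 7.05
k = 13.97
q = 4.66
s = -14.69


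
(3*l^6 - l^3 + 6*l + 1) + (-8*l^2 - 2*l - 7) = 3*l^6 - l^3 - 8*l^2 + 4*l - 6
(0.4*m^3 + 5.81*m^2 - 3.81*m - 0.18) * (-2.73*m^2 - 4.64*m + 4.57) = -1.092*m^5 - 17.7173*m^4 - 14.7291*m^3 + 44.7215*m^2 - 16.5765*m - 0.8226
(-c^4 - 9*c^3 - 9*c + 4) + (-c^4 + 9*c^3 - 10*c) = -2*c^4 - 19*c + 4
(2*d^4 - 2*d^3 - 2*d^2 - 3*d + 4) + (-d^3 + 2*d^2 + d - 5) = 2*d^4 - 3*d^3 - 2*d - 1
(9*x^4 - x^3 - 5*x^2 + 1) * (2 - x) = -9*x^5 + 19*x^4 + 3*x^3 - 10*x^2 - x + 2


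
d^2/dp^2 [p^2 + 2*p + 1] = 2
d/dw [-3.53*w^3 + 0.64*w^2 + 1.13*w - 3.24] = -10.59*w^2 + 1.28*w + 1.13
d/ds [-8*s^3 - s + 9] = -24*s^2 - 1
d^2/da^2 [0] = 0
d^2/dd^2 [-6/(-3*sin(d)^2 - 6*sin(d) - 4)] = 36*(-6*sin(d)^4 - 9*sin(d)^3 + 11*sin(d)^2 + 22*sin(d) + 8)/(3*sin(d)^2 + 6*sin(d) + 4)^3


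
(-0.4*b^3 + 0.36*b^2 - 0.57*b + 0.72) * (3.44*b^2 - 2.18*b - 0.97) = -1.376*b^5 + 2.1104*b^4 - 2.3576*b^3 + 3.3702*b^2 - 1.0167*b - 0.6984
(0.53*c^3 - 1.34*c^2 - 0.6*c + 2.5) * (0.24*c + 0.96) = 0.1272*c^4 + 0.1872*c^3 - 1.4304*c^2 + 0.024*c + 2.4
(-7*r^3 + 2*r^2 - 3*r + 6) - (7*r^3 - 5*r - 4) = -14*r^3 + 2*r^2 + 2*r + 10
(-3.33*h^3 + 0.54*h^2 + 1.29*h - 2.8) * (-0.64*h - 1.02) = 2.1312*h^4 + 3.051*h^3 - 1.3764*h^2 + 0.4762*h + 2.856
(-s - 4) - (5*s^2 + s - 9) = -5*s^2 - 2*s + 5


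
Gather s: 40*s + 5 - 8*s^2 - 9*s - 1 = -8*s^2 + 31*s + 4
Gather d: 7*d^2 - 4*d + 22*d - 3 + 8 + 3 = 7*d^2 + 18*d + 8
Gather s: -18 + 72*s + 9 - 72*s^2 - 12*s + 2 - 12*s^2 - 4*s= -84*s^2 + 56*s - 7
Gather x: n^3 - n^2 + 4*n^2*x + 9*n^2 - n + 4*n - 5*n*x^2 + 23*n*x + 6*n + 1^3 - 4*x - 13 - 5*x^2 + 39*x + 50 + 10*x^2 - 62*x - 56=n^3 + 8*n^2 + 9*n + x^2*(5 - 5*n) + x*(4*n^2 + 23*n - 27) - 18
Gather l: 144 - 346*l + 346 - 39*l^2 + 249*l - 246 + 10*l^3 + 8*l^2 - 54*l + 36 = 10*l^3 - 31*l^2 - 151*l + 280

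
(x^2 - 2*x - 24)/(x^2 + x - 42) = (x + 4)/(x + 7)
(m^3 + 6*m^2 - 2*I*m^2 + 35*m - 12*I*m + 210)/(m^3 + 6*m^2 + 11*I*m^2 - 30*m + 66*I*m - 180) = (m - 7*I)/(m + 6*I)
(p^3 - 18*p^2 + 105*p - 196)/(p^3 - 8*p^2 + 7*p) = (p^2 - 11*p + 28)/(p*(p - 1))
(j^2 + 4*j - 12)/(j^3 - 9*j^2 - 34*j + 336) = (j - 2)/(j^2 - 15*j + 56)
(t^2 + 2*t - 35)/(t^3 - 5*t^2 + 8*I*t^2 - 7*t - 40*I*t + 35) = (t + 7)/(t^2 + 8*I*t - 7)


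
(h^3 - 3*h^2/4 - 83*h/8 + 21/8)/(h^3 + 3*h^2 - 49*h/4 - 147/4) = (4*h - 1)/(2*(2*h + 7))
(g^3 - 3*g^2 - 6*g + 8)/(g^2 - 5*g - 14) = (g^2 - 5*g + 4)/(g - 7)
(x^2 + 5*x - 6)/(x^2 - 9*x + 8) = (x + 6)/(x - 8)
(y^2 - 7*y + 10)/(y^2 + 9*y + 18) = (y^2 - 7*y + 10)/(y^2 + 9*y + 18)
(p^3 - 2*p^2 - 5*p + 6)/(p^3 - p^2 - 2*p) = (-p^3 + 2*p^2 + 5*p - 6)/(p*(-p^2 + p + 2))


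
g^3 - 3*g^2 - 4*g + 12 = (g - 3)*(g - 2)*(g + 2)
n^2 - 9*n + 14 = (n - 7)*(n - 2)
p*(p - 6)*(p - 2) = p^3 - 8*p^2 + 12*p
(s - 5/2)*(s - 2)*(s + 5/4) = s^3 - 13*s^2/4 - 5*s/8 + 25/4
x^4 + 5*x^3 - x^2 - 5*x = x*(x - 1)*(x + 1)*(x + 5)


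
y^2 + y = y*(y + 1)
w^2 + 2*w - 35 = (w - 5)*(w + 7)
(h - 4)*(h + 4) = h^2 - 16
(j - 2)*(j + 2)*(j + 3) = j^3 + 3*j^2 - 4*j - 12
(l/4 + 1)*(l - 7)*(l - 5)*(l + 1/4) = l^4/4 - 31*l^3/16 - 15*l^2/4 + 547*l/16 + 35/4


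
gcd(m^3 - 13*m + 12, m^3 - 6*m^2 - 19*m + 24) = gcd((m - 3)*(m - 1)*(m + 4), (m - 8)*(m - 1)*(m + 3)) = m - 1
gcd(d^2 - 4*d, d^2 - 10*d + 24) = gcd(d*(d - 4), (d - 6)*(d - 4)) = d - 4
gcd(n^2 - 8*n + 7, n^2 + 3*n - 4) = n - 1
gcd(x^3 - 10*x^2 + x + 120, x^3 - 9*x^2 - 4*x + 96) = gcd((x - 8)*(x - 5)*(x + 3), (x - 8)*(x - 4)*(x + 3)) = x^2 - 5*x - 24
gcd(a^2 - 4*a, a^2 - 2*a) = a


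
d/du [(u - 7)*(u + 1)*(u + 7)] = 3*u^2 + 2*u - 49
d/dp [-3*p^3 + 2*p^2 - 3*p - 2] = -9*p^2 + 4*p - 3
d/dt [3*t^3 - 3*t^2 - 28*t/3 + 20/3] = 9*t^2 - 6*t - 28/3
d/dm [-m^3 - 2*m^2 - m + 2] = -3*m^2 - 4*m - 1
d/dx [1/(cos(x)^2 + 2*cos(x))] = 2*(sin(x)/cos(x)^2 + tan(x))/(cos(x) + 2)^2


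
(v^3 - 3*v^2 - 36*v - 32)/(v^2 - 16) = (v^2 - 7*v - 8)/(v - 4)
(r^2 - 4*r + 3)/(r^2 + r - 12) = (r - 1)/(r + 4)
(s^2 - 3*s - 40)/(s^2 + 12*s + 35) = (s - 8)/(s + 7)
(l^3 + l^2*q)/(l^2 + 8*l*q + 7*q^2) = l^2/(l + 7*q)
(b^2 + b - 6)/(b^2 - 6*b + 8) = (b + 3)/(b - 4)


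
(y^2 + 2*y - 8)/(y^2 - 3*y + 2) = (y + 4)/(y - 1)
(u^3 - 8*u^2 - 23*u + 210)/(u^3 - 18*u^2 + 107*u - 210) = (u + 5)/(u - 5)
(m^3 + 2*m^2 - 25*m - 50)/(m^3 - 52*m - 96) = (m^2 - 25)/(m^2 - 2*m - 48)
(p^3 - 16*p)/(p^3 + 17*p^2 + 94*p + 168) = p*(p - 4)/(p^2 + 13*p + 42)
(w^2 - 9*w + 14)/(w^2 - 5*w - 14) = (w - 2)/(w + 2)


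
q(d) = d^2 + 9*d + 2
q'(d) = 2*d + 9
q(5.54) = 82.55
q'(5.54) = 20.08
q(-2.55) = -14.45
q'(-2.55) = 3.90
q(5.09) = 73.72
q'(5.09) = 19.18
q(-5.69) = -16.83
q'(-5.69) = -2.38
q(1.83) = 21.82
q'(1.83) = 12.66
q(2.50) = 30.75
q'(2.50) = 14.00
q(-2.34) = -13.58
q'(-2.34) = 4.32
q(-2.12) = -12.59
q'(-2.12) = 4.76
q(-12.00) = 38.00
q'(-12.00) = -15.00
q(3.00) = 38.00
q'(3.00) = 15.00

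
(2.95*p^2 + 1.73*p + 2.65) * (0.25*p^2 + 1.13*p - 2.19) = 0.7375*p^4 + 3.766*p^3 - 3.8431*p^2 - 0.7942*p - 5.8035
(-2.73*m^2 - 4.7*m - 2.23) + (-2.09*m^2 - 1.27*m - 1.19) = -4.82*m^2 - 5.97*m - 3.42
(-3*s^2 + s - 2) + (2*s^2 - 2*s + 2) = -s^2 - s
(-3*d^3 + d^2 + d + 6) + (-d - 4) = -3*d^3 + d^2 + 2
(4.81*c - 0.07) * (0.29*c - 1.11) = 1.3949*c^2 - 5.3594*c + 0.0777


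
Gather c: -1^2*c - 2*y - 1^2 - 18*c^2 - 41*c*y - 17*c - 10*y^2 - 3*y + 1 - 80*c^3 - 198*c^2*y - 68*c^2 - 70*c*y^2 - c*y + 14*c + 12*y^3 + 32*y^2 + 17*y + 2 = -80*c^3 + c^2*(-198*y - 86) + c*(-70*y^2 - 42*y - 4) + 12*y^3 + 22*y^2 + 12*y + 2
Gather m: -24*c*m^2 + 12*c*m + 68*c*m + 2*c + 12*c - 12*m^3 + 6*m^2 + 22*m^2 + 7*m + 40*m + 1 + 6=14*c - 12*m^3 + m^2*(28 - 24*c) + m*(80*c + 47) + 7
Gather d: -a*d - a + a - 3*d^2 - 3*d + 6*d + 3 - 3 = -3*d^2 + d*(3 - a)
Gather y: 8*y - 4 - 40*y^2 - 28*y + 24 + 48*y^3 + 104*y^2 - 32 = 48*y^3 + 64*y^2 - 20*y - 12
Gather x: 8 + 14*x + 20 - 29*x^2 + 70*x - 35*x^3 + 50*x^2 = -35*x^3 + 21*x^2 + 84*x + 28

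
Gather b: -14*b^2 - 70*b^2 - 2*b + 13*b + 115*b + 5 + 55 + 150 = -84*b^2 + 126*b + 210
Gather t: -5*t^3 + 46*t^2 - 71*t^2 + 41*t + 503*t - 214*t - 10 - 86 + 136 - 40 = -5*t^3 - 25*t^2 + 330*t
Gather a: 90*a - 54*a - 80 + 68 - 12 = 36*a - 24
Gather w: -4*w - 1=-4*w - 1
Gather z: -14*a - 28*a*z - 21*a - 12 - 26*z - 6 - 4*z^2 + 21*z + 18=-35*a - 4*z^2 + z*(-28*a - 5)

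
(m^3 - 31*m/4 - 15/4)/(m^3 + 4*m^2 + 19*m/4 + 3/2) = (2*m^2 - m - 15)/(2*m^2 + 7*m + 6)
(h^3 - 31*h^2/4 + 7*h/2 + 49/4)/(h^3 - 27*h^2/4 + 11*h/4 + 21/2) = (h - 7)/(h - 6)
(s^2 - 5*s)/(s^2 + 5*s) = (s - 5)/(s + 5)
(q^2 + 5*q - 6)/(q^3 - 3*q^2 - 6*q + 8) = (q + 6)/(q^2 - 2*q - 8)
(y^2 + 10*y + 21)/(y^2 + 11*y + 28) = (y + 3)/(y + 4)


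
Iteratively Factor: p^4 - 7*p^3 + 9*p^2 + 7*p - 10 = (p - 1)*(p^3 - 6*p^2 + 3*p + 10) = (p - 5)*(p - 1)*(p^2 - p - 2) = (p - 5)*(p - 1)*(p + 1)*(p - 2)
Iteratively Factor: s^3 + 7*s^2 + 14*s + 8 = (s + 2)*(s^2 + 5*s + 4) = (s + 1)*(s + 2)*(s + 4)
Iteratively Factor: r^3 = (r)*(r^2) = r^2*(r)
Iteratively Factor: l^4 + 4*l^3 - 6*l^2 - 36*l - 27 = (l + 3)*(l^3 + l^2 - 9*l - 9) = (l + 1)*(l + 3)*(l^2 - 9) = (l + 1)*(l + 3)^2*(l - 3)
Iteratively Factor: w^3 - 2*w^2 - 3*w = (w - 3)*(w^2 + w) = w*(w - 3)*(w + 1)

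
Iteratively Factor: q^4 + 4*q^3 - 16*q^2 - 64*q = (q - 4)*(q^3 + 8*q^2 + 16*q) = (q - 4)*(q + 4)*(q^2 + 4*q) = q*(q - 4)*(q + 4)*(q + 4)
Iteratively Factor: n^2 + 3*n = (n + 3)*(n)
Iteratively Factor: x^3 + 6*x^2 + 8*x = (x)*(x^2 + 6*x + 8) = x*(x + 4)*(x + 2)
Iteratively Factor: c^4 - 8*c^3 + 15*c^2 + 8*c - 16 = (c - 4)*(c^3 - 4*c^2 - c + 4) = (c - 4)^2*(c^2 - 1) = (c - 4)^2*(c + 1)*(c - 1)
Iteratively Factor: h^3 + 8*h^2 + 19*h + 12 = (h + 4)*(h^2 + 4*h + 3) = (h + 1)*(h + 4)*(h + 3)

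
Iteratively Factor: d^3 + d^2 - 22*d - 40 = (d + 4)*(d^2 - 3*d - 10) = (d + 2)*(d + 4)*(d - 5)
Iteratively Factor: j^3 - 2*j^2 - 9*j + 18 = (j - 2)*(j^2 - 9) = (j - 3)*(j - 2)*(j + 3)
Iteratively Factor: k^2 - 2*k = (k)*(k - 2)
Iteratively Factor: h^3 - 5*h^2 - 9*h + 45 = (h - 5)*(h^2 - 9) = (h - 5)*(h + 3)*(h - 3)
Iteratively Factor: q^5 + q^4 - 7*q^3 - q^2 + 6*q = (q)*(q^4 + q^3 - 7*q^2 - q + 6) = q*(q - 1)*(q^3 + 2*q^2 - 5*q - 6) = q*(q - 1)*(q + 1)*(q^2 + q - 6) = q*(q - 2)*(q - 1)*(q + 1)*(q + 3)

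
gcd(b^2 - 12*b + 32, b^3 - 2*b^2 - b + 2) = 1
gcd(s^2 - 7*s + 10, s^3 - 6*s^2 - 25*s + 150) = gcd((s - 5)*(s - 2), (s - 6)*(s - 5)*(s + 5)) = s - 5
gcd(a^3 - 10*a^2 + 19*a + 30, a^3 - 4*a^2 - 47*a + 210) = a^2 - 11*a + 30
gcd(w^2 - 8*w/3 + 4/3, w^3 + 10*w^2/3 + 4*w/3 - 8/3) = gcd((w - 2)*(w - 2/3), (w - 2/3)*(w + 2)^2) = w - 2/3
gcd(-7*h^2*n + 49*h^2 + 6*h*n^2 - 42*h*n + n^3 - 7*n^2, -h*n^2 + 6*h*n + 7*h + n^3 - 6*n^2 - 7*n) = h*n - 7*h - n^2 + 7*n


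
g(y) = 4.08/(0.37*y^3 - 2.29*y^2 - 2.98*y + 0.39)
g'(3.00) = 0.07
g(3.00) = -0.21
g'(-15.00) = -0.00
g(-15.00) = -0.00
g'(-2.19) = -0.80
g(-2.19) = -0.51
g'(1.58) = 0.41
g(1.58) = -0.48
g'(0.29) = 39.75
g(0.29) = -6.20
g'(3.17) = 0.06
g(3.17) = -0.20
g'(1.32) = 0.65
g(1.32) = -0.61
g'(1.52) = 0.46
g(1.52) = -0.50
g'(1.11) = 1.00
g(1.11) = -0.78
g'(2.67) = 0.10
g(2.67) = -0.24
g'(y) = 4.08*(-1.11*y^2 + 4.58*y + 2.98)/(0.37*y^3 - 2.29*y^2 - 2.98*y + 0.39)^2 = (-4.5288*y^2 + 18.6864*y + 12.1584)/(0.37*y^3 - 2.29*y^2 - 2.98*y + 0.39)^2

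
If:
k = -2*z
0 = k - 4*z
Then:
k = 0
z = 0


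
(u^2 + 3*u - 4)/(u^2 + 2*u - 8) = (u - 1)/(u - 2)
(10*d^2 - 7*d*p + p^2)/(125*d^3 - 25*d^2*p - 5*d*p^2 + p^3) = (-2*d + p)/(-25*d^2 + p^2)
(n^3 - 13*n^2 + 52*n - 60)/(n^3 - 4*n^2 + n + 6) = (n^2 - 11*n + 30)/(n^2 - 2*n - 3)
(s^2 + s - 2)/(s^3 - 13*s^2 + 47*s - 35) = (s + 2)/(s^2 - 12*s + 35)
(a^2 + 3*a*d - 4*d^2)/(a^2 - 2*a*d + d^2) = (a + 4*d)/(a - d)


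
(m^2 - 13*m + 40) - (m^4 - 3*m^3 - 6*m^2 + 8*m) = -m^4 + 3*m^3 + 7*m^2 - 21*m + 40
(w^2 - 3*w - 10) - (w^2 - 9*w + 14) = 6*w - 24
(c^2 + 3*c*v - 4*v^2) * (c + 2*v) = c^3 + 5*c^2*v + 2*c*v^2 - 8*v^3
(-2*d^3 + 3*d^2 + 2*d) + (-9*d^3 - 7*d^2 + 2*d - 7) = -11*d^3 - 4*d^2 + 4*d - 7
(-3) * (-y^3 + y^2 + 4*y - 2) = 3*y^3 - 3*y^2 - 12*y + 6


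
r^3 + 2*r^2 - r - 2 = (r - 1)*(r + 1)*(r + 2)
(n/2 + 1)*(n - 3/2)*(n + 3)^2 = n^4/2 + 13*n^3/4 + 9*n^2/2 - 27*n/4 - 27/2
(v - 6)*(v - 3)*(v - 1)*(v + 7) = v^4 - 3*v^3 - 43*v^2 + 171*v - 126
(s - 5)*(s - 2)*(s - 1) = s^3 - 8*s^2 + 17*s - 10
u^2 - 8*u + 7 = (u - 7)*(u - 1)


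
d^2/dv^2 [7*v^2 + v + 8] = 14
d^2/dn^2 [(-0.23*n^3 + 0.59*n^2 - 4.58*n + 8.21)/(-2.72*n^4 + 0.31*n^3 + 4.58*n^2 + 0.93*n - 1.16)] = (3.40326399999999*n^9 - 26.190336*n^8 + 426.79248*n^7 - 1283.928138*n^6 - 167.737986000001*n^5 + 1986.736578*n^4 - 198.04865*n^3 - 737.181258*n^2 - 79.679268*n - 93.143834)/(20.123648*n^12 - 6.880512*n^11 - 100.86984*n^10 + 2.499809*n^9 + 200.298498*n^8 + 43.868565*n^7 - 183.30728*n^6 - 67.052721*n^5 + 74.10081*n^4 + 27.589659*n^3 - 15.478692*n^2 - 3.754224*n + 1.560896)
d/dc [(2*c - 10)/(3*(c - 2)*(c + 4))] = 2*(-c^2 + 10*c + 2)/(3*(c^4 + 4*c^3 - 12*c^2 - 32*c + 64))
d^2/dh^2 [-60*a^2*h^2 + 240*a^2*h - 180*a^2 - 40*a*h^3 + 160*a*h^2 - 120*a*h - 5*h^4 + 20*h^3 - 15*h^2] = -120*a^2 - 240*a*h + 320*a - 60*h^2 + 120*h - 30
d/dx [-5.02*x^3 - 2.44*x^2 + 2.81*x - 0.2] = -15.06*x^2 - 4.88*x + 2.81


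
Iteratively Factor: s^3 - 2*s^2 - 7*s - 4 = (s + 1)*(s^2 - 3*s - 4) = (s + 1)^2*(s - 4)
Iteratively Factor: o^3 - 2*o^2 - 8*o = (o)*(o^2 - 2*o - 8) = o*(o + 2)*(o - 4)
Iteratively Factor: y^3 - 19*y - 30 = (y + 2)*(y^2 - 2*y - 15) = (y + 2)*(y + 3)*(y - 5)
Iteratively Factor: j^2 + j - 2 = (j - 1)*(j + 2)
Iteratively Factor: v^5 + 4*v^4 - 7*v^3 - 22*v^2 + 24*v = (v + 3)*(v^4 + v^3 - 10*v^2 + 8*v) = v*(v + 3)*(v^3 + v^2 - 10*v + 8) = v*(v - 1)*(v + 3)*(v^2 + 2*v - 8) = v*(v - 2)*(v - 1)*(v + 3)*(v + 4)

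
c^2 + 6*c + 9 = (c + 3)^2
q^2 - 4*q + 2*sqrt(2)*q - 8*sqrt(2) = (q - 4)*(q + 2*sqrt(2))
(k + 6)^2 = k^2 + 12*k + 36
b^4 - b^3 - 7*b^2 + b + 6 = (b - 3)*(b - 1)*(b + 1)*(b + 2)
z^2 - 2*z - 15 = (z - 5)*(z + 3)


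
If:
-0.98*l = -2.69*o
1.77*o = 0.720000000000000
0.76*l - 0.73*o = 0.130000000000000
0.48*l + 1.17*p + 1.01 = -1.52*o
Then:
No Solution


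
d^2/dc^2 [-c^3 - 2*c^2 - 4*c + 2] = -6*c - 4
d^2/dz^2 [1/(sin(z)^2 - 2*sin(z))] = 2*(-2*sin(z) + 3 + 1/sin(z) - 6/sin(z)^2 + 4/sin(z)^3)/(sin(z) - 2)^3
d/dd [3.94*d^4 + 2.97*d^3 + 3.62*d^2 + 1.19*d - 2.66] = 15.76*d^3 + 8.91*d^2 + 7.24*d + 1.19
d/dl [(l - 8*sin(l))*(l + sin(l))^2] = 3*(l + sin(l))*(-2*l*cos(l) + l - 5*sin(l) - 4*sin(2*l))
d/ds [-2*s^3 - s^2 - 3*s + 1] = -6*s^2 - 2*s - 3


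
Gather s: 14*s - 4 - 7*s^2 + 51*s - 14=-7*s^2 + 65*s - 18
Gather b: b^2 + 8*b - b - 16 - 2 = b^2 + 7*b - 18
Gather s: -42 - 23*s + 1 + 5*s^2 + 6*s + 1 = 5*s^2 - 17*s - 40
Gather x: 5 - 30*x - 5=-30*x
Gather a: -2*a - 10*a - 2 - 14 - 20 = -12*a - 36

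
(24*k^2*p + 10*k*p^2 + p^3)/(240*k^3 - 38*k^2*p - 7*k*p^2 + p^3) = p*(4*k + p)/(40*k^2 - 13*k*p + p^2)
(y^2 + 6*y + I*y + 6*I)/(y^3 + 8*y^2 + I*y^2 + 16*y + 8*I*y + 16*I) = (y + 6)/(y^2 + 8*y + 16)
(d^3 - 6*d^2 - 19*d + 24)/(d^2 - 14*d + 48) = (d^2 + 2*d - 3)/(d - 6)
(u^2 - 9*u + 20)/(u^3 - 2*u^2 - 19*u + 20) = (u - 4)/(u^2 + 3*u - 4)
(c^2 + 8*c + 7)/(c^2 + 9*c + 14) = (c + 1)/(c + 2)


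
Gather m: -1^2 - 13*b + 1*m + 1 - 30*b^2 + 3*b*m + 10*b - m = -30*b^2 + 3*b*m - 3*b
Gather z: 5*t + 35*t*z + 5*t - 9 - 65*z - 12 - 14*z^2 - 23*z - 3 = 10*t - 14*z^2 + z*(35*t - 88) - 24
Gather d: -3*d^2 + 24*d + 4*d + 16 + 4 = -3*d^2 + 28*d + 20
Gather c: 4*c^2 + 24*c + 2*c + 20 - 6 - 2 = 4*c^2 + 26*c + 12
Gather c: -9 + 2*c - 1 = 2*c - 10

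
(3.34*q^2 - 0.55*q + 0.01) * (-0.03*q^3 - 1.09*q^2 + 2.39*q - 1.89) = -0.1002*q^5 - 3.6241*q^4 + 8.5818*q^3 - 7.638*q^2 + 1.0634*q - 0.0189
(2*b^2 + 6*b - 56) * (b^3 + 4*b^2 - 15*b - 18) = 2*b^5 + 14*b^4 - 62*b^3 - 350*b^2 + 732*b + 1008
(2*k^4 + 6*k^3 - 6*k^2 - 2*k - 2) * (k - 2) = 2*k^5 + 2*k^4 - 18*k^3 + 10*k^2 + 2*k + 4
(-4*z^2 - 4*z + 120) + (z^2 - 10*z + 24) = -3*z^2 - 14*z + 144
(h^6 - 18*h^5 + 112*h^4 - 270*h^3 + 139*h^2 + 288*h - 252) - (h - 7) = h^6 - 18*h^5 + 112*h^4 - 270*h^3 + 139*h^2 + 287*h - 245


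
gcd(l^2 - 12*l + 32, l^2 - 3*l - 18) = 1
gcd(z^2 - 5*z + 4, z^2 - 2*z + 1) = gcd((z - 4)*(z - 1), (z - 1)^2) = z - 1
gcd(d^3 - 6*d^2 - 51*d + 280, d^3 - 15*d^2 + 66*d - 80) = d^2 - 13*d + 40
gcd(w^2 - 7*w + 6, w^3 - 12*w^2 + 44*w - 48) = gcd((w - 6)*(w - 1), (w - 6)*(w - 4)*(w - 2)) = w - 6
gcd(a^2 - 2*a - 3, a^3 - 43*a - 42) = a + 1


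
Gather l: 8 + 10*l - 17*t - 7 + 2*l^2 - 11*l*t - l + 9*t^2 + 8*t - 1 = 2*l^2 + l*(9 - 11*t) + 9*t^2 - 9*t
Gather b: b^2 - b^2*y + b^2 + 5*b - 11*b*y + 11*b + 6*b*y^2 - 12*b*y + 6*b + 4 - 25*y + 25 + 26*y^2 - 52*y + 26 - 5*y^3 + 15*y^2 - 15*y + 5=b^2*(2 - y) + b*(6*y^2 - 23*y + 22) - 5*y^3 + 41*y^2 - 92*y + 60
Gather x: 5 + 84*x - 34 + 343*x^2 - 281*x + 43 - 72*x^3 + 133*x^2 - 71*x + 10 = -72*x^3 + 476*x^2 - 268*x + 24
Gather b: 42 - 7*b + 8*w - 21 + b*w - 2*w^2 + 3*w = b*(w - 7) - 2*w^2 + 11*w + 21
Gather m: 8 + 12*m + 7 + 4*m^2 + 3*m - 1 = 4*m^2 + 15*m + 14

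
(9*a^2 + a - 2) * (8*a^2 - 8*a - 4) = 72*a^4 - 64*a^3 - 60*a^2 + 12*a + 8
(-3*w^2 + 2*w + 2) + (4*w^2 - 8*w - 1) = w^2 - 6*w + 1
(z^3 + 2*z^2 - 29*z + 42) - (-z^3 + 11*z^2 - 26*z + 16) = 2*z^3 - 9*z^2 - 3*z + 26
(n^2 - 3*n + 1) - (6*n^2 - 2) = -5*n^2 - 3*n + 3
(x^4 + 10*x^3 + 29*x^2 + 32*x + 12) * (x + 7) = x^5 + 17*x^4 + 99*x^3 + 235*x^2 + 236*x + 84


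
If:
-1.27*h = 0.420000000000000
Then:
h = -0.33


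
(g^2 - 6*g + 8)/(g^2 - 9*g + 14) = (g - 4)/(g - 7)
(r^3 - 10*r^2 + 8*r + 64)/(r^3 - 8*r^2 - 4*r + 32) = (r - 4)/(r - 2)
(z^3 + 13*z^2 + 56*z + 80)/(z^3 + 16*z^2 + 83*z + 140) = (z + 4)/(z + 7)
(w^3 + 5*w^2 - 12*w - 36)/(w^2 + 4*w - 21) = (w^2 + 8*w + 12)/(w + 7)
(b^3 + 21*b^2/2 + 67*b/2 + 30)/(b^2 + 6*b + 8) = (2*b^2 + 13*b + 15)/(2*(b + 2))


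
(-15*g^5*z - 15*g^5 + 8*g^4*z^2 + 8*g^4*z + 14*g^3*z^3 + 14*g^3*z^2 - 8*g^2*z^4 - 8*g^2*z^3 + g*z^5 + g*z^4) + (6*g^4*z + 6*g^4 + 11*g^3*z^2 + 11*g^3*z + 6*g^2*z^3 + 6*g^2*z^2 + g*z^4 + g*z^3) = -15*g^5*z - 15*g^5 + 8*g^4*z^2 + 14*g^4*z + 6*g^4 + 14*g^3*z^3 + 25*g^3*z^2 + 11*g^3*z - 8*g^2*z^4 - 2*g^2*z^3 + 6*g^2*z^2 + g*z^5 + 2*g*z^4 + g*z^3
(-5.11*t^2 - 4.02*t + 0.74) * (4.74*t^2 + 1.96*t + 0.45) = -24.2214*t^4 - 29.0704*t^3 - 6.6711*t^2 - 0.3586*t + 0.333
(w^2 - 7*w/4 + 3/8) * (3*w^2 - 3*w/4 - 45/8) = 3*w^4 - 6*w^3 - 51*w^2/16 + 153*w/16 - 135/64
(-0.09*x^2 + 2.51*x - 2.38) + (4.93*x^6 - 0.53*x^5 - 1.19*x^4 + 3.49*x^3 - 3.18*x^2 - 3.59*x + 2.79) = 4.93*x^6 - 0.53*x^5 - 1.19*x^4 + 3.49*x^3 - 3.27*x^2 - 1.08*x + 0.41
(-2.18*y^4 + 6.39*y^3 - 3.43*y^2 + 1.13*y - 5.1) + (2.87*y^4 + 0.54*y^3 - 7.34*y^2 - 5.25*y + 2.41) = 0.69*y^4 + 6.93*y^3 - 10.77*y^2 - 4.12*y - 2.69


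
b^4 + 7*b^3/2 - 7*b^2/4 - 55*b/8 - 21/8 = (b - 3/2)*(b + 1/2)*(b + 1)*(b + 7/2)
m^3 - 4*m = m*(m - 2)*(m + 2)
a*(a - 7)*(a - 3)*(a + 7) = a^4 - 3*a^3 - 49*a^2 + 147*a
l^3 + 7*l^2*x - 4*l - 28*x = (l - 2)*(l + 2)*(l + 7*x)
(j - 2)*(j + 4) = j^2 + 2*j - 8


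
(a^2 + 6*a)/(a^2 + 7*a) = (a + 6)/(a + 7)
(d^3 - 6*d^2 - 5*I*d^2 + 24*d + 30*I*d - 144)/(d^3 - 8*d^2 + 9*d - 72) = (d^2 - 2*d*(3 + 4*I) + 48*I)/(d^2 - d*(8 + 3*I) + 24*I)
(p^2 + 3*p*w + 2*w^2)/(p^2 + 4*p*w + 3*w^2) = (p + 2*w)/(p + 3*w)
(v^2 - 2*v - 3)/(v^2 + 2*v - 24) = (v^2 - 2*v - 3)/(v^2 + 2*v - 24)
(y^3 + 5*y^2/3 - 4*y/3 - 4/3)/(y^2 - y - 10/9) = 3*(y^2 + y - 2)/(3*y - 5)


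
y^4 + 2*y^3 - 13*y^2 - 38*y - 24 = (y - 4)*(y + 1)*(y + 2)*(y + 3)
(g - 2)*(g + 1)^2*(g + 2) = g^4 + 2*g^3 - 3*g^2 - 8*g - 4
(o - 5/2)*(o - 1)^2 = o^3 - 9*o^2/2 + 6*o - 5/2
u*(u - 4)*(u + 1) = u^3 - 3*u^2 - 4*u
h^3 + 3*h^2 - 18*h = h*(h - 3)*(h + 6)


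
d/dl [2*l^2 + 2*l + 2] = 4*l + 2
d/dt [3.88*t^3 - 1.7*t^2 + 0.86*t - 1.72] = 11.64*t^2 - 3.4*t + 0.86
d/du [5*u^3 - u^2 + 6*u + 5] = 15*u^2 - 2*u + 6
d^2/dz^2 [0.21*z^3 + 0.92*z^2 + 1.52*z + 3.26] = 1.26*z + 1.84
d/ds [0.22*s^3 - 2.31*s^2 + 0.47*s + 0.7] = 0.66*s^2 - 4.62*s + 0.47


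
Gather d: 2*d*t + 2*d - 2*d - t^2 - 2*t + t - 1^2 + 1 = 2*d*t - t^2 - t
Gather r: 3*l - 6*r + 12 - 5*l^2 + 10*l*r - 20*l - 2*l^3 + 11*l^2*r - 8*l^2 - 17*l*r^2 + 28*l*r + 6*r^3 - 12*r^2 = -2*l^3 - 13*l^2 - 17*l + 6*r^3 + r^2*(-17*l - 12) + r*(11*l^2 + 38*l - 6) + 12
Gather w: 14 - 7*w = 14 - 7*w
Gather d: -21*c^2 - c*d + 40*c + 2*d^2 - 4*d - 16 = -21*c^2 + 40*c + 2*d^2 + d*(-c - 4) - 16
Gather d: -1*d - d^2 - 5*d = -d^2 - 6*d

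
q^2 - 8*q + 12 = (q - 6)*(q - 2)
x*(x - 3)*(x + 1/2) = x^3 - 5*x^2/2 - 3*x/2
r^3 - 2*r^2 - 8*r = r*(r - 4)*(r + 2)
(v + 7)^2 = v^2 + 14*v + 49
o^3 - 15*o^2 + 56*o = o*(o - 8)*(o - 7)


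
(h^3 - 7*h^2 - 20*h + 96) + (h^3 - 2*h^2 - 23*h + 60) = 2*h^3 - 9*h^2 - 43*h + 156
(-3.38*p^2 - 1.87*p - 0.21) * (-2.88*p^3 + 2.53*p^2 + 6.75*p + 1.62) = 9.7344*p^5 - 3.1658*p^4 - 26.9413*p^3 - 18.6294*p^2 - 4.4469*p - 0.3402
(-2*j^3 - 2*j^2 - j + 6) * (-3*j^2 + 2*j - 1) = 6*j^5 + 2*j^4 + j^3 - 18*j^2 + 13*j - 6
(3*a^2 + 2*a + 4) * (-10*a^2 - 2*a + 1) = -30*a^4 - 26*a^3 - 41*a^2 - 6*a + 4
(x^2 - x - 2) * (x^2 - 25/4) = x^4 - x^3 - 33*x^2/4 + 25*x/4 + 25/2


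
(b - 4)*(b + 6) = b^2 + 2*b - 24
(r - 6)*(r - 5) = r^2 - 11*r + 30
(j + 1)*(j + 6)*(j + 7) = j^3 + 14*j^2 + 55*j + 42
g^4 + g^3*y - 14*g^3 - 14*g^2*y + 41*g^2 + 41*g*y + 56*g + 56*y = (g - 8)*(g - 7)*(g + 1)*(g + y)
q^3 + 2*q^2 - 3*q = q*(q - 1)*(q + 3)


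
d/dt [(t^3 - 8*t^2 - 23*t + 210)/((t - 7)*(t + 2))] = (t^2 + 4*t + 28)/(t^2 + 4*t + 4)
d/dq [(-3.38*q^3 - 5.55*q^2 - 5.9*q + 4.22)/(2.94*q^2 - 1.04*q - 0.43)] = (-9.9372*q^4 + 7.0304*q^3 + 27.4782*q^2 - 20.0406*q + 6.9258)/(8.6436*q^4 - 6.1152*q^3 - 1.4468*q^2 + 0.8944*q + 0.1849)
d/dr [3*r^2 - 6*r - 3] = 6*r - 6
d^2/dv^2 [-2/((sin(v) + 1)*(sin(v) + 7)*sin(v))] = 2*(9*sin(v)^2 + 79*sin(v) + 179 - 139/sin(v) - 238/sin(v)^2 - 98/sin(v)^3)/((sin(v) + 1)^2*(sin(v) + 7)^3)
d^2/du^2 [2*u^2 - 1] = 4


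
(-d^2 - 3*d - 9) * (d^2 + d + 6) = -d^4 - 4*d^3 - 18*d^2 - 27*d - 54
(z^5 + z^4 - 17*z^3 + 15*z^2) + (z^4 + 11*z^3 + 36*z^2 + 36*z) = z^5 + 2*z^4 - 6*z^3 + 51*z^2 + 36*z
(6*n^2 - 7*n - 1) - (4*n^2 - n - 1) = 2*n^2 - 6*n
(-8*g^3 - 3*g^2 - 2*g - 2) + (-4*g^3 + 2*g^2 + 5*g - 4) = -12*g^3 - g^2 + 3*g - 6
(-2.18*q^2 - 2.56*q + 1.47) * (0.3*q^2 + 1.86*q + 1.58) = -0.654*q^4 - 4.8228*q^3 - 7.765*q^2 - 1.3106*q + 2.3226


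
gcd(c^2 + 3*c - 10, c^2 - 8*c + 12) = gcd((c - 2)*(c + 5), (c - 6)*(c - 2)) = c - 2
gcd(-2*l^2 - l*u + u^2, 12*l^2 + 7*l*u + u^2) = 1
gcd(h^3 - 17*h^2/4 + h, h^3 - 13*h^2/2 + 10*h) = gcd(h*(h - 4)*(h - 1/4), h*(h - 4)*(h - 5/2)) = h^2 - 4*h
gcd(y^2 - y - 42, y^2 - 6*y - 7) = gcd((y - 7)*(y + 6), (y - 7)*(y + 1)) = y - 7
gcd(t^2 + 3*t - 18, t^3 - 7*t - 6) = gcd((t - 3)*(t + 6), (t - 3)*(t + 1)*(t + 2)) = t - 3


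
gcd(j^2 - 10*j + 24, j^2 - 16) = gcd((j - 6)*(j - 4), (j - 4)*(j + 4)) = j - 4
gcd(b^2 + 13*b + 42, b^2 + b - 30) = b + 6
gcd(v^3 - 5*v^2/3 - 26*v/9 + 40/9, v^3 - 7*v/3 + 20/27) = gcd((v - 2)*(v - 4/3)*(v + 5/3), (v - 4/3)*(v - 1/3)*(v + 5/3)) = v^2 + v/3 - 20/9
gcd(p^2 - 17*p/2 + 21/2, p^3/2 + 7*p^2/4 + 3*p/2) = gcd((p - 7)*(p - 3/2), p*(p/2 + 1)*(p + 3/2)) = 1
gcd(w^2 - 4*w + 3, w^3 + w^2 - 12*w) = w - 3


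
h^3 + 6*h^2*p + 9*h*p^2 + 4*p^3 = (h + p)^2*(h + 4*p)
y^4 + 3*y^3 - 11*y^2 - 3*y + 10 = (y - 2)*(y - 1)*(y + 1)*(y + 5)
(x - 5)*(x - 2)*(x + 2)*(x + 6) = x^4 + x^3 - 34*x^2 - 4*x + 120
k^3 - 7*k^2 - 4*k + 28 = (k - 7)*(k - 2)*(k + 2)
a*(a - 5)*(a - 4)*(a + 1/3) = a^4 - 26*a^3/3 + 17*a^2 + 20*a/3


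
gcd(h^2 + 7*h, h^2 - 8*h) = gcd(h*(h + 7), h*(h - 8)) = h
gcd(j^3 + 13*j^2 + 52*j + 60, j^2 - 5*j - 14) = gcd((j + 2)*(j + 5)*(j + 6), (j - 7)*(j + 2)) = j + 2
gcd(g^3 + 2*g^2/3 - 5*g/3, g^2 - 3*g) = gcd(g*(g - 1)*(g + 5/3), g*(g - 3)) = g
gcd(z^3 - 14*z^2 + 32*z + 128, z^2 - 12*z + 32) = z - 8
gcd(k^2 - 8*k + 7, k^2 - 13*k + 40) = 1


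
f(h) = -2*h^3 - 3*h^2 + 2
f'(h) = -6*h^2 - 6*h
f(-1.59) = 2.46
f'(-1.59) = -5.63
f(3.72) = -142.47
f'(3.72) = -105.35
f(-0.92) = 1.02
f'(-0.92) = 0.44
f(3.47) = -117.69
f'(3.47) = -93.07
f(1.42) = -9.78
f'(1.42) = -20.62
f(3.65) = -135.22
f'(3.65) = -101.84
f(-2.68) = 18.95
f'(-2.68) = -27.01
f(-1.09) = 1.03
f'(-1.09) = -0.59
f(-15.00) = 6077.00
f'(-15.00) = -1260.00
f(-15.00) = 6077.00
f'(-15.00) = -1260.00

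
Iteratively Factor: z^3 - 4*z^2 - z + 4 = (z + 1)*(z^2 - 5*z + 4) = (z - 1)*(z + 1)*(z - 4)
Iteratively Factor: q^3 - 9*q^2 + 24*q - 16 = (q - 4)*(q^2 - 5*q + 4) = (q - 4)*(q - 1)*(q - 4)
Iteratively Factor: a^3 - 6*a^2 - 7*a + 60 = (a - 5)*(a^2 - a - 12) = (a - 5)*(a - 4)*(a + 3)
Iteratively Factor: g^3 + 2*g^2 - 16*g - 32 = (g + 2)*(g^2 - 16) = (g - 4)*(g + 2)*(g + 4)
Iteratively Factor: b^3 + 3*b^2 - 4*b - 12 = (b + 3)*(b^2 - 4) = (b + 2)*(b + 3)*(b - 2)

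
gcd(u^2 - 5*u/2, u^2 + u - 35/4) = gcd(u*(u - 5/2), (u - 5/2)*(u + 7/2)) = u - 5/2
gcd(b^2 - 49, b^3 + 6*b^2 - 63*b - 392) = b + 7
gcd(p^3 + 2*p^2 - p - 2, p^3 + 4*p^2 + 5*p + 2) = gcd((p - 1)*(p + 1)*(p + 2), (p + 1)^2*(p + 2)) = p^2 + 3*p + 2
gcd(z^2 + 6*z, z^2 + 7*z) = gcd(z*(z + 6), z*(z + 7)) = z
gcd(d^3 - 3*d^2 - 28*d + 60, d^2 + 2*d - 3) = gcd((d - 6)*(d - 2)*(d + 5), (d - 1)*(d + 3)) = 1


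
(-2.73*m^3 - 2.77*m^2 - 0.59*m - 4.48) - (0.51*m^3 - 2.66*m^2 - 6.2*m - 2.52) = -3.24*m^3 - 0.11*m^2 + 5.61*m - 1.96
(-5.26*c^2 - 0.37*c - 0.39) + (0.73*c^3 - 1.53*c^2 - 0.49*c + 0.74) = 0.73*c^3 - 6.79*c^2 - 0.86*c + 0.35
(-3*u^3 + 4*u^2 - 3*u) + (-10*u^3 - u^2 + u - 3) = -13*u^3 + 3*u^2 - 2*u - 3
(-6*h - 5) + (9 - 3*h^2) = -3*h^2 - 6*h + 4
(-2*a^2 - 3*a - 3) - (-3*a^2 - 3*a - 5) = a^2 + 2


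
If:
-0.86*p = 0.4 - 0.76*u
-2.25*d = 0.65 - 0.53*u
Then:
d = 0.235555555555556*u - 0.288888888888889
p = 0.883720930232558*u - 0.465116279069767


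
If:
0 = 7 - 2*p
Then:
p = 7/2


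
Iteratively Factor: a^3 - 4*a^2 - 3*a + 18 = (a - 3)*(a^2 - a - 6) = (a - 3)^2*(a + 2)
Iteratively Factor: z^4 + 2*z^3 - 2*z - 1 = (z + 1)*(z^3 + z^2 - z - 1) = (z + 1)^2*(z^2 - 1) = (z - 1)*(z + 1)^2*(z + 1)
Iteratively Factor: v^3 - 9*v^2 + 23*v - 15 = (v - 1)*(v^2 - 8*v + 15) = (v - 3)*(v - 1)*(v - 5)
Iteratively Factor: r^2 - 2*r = (r - 2)*(r)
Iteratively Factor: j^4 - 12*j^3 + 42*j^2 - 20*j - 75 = (j - 5)*(j^3 - 7*j^2 + 7*j + 15) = (j - 5)*(j - 3)*(j^2 - 4*j - 5) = (j - 5)^2*(j - 3)*(j + 1)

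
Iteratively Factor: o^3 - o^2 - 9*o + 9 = (o - 3)*(o^2 + 2*o - 3) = (o - 3)*(o - 1)*(o + 3)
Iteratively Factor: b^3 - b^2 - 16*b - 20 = (b + 2)*(b^2 - 3*b - 10) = (b + 2)^2*(b - 5)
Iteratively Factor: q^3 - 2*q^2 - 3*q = (q)*(q^2 - 2*q - 3) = q*(q - 3)*(q + 1)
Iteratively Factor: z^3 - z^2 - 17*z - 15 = (z + 1)*(z^2 - 2*z - 15) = (z + 1)*(z + 3)*(z - 5)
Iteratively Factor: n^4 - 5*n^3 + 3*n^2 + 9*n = (n - 3)*(n^3 - 2*n^2 - 3*n) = n*(n - 3)*(n^2 - 2*n - 3) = n*(n - 3)*(n + 1)*(n - 3)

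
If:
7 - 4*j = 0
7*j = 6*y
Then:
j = 7/4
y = 49/24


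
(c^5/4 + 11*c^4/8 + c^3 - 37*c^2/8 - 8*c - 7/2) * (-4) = -c^5 - 11*c^4/2 - 4*c^3 + 37*c^2/2 + 32*c + 14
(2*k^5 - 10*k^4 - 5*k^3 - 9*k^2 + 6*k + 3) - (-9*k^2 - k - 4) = 2*k^5 - 10*k^4 - 5*k^3 + 7*k + 7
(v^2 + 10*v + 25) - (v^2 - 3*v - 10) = 13*v + 35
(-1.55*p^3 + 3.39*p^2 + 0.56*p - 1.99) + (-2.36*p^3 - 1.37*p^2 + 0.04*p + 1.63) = -3.91*p^3 + 2.02*p^2 + 0.6*p - 0.36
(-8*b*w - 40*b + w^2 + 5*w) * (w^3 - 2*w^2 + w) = -8*b*w^4 - 24*b*w^3 + 72*b*w^2 - 40*b*w + w^5 + 3*w^4 - 9*w^3 + 5*w^2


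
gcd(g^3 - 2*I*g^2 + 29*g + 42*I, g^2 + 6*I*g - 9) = g + 3*I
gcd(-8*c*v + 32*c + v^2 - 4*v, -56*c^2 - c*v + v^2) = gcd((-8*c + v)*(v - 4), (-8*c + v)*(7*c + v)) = -8*c + v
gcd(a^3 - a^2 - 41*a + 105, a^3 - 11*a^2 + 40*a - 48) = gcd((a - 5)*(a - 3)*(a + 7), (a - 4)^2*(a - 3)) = a - 3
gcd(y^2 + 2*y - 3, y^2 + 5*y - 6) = y - 1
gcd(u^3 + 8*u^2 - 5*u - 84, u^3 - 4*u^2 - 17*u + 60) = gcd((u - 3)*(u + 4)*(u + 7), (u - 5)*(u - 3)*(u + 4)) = u^2 + u - 12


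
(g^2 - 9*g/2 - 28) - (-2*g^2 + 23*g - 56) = 3*g^2 - 55*g/2 + 28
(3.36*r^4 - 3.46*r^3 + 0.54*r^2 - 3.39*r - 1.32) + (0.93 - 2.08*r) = 3.36*r^4 - 3.46*r^3 + 0.54*r^2 - 5.47*r - 0.39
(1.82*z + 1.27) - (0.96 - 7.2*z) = 9.02*z + 0.31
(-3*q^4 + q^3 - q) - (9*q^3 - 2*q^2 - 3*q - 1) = -3*q^4 - 8*q^3 + 2*q^2 + 2*q + 1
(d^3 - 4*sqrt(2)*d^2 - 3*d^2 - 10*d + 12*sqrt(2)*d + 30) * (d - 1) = d^4 - 4*sqrt(2)*d^3 - 4*d^3 - 7*d^2 + 16*sqrt(2)*d^2 - 12*sqrt(2)*d + 40*d - 30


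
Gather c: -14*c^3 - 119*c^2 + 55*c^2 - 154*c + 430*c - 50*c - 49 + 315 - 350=-14*c^3 - 64*c^2 + 226*c - 84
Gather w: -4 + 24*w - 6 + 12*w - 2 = 36*w - 12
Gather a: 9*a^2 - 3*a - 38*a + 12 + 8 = 9*a^2 - 41*a + 20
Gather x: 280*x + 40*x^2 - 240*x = 40*x^2 + 40*x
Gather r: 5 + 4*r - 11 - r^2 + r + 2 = -r^2 + 5*r - 4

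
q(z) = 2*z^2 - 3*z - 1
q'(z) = 4*z - 3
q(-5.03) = 64.69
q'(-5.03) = -23.12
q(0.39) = -1.87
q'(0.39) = -1.44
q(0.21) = -1.54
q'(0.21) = -2.16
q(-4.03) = 43.57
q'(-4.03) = -19.12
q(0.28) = -1.68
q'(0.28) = -1.88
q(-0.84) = 2.93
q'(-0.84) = -6.36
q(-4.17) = 46.29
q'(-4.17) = -19.68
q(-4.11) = 45.11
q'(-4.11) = -19.44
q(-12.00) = 323.00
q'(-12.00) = -51.00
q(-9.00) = 188.00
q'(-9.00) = -39.00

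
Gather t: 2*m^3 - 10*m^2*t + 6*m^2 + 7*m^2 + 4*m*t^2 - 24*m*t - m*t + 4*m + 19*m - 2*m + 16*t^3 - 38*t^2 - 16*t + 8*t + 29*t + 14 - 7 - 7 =2*m^3 + 13*m^2 + 21*m + 16*t^3 + t^2*(4*m - 38) + t*(-10*m^2 - 25*m + 21)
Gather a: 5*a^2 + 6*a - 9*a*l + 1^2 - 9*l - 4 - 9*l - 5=5*a^2 + a*(6 - 9*l) - 18*l - 8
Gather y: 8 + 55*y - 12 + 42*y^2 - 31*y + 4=42*y^2 + 24*y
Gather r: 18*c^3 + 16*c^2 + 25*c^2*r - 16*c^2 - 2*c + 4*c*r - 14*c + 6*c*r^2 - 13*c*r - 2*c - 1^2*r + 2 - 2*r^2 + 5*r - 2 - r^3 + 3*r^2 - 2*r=18*c^3 - 18*c - r^3 + r^2*(6*c + 1) + r*(25*c^2 - 9*c + 2)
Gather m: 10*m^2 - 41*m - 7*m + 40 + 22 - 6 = 10*m^2 - 48*m + 56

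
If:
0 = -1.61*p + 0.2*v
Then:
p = 0.124223602484472*v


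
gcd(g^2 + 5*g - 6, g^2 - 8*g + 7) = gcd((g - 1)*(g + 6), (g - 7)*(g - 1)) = g - 1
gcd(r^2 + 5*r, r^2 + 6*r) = r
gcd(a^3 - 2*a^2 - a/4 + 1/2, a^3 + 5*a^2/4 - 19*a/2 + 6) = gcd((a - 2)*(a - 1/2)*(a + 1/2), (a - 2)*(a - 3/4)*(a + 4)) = a - 2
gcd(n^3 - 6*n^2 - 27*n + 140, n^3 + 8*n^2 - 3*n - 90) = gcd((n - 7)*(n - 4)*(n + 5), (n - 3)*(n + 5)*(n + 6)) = n + 5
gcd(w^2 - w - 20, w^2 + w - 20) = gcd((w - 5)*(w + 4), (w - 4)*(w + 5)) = 1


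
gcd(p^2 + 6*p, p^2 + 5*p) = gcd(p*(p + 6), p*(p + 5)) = p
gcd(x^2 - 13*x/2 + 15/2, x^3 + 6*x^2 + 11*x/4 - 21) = x - 3/2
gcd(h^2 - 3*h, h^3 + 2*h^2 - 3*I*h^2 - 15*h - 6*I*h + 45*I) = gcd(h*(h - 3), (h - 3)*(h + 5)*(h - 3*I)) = h - 3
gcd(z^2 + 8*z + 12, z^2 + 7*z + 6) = z + 6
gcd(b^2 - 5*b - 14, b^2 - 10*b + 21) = b - 7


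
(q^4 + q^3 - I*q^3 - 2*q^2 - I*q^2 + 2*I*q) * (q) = q^5 + q^4 - I*q^4 - 2*q^3 - I*q^3 + 2*I*q^2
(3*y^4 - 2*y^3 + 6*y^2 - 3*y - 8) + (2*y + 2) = 3*y^4 - 2*y^3 + 6*y^2 - y - 6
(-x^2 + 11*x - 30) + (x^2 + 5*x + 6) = 16*x - 24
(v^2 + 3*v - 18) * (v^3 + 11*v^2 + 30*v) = v^5 + 14*v^4 + 45*v^3 - 108*v^2 - 540*v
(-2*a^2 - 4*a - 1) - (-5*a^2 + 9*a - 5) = 3*a^2 - 13*a + 4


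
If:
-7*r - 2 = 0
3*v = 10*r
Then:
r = -2/7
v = -20/21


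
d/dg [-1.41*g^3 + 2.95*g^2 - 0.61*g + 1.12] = -4.23*g^2 + 5.9*g - 0.61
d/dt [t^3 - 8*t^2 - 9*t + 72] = 3*t^2 - 16*t - 9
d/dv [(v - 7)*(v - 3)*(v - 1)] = 3*v^2 - 22*v + 31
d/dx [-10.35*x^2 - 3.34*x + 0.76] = -20.7*x - 3.34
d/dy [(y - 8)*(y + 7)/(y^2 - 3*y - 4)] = 2*(-y^2 + 52*y - 82)/(y^4 - 6*y^3 + y^2 + 24*y + 16)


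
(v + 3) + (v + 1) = 2*v + 4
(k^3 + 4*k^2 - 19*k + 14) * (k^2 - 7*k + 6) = k^5 - 3*k^4 - 41*k^3 + 171*k^2 - 212*k + 84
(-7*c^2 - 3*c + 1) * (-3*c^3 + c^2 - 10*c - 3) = 21*c^5 + 2*c^4 + 64*c^3 + 52*c^2 - c - 3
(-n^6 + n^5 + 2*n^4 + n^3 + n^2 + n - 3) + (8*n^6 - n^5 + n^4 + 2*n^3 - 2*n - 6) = 7*n^6 + 3*n^4 + 3*n^3 + n^2 - n - 9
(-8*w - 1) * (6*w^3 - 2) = -48*w^4 - 6*w^3 + 16*w + 2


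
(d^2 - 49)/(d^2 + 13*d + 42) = (d - 7)/(d + 6)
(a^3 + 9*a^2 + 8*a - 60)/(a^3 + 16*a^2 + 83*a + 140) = (a^2 + 4*a - 12)/(a^2 + 11*a + 28)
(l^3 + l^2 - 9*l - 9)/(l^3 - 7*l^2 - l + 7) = (l^2 - 9)/(l^2 - 8*l + 7)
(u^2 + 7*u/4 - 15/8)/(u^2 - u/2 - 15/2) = (u - 3/4)/(u - 3)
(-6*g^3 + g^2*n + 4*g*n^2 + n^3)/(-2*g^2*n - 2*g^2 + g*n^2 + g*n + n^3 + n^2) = (3*g + n)/(n + 1)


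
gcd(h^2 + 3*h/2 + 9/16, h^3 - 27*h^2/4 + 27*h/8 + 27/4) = h + 3/4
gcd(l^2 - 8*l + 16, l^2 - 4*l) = l - 4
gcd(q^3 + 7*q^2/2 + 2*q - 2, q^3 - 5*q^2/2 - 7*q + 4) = q^2 + 3*q/2 - 1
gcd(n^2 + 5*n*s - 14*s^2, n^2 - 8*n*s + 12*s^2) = -n + 2*s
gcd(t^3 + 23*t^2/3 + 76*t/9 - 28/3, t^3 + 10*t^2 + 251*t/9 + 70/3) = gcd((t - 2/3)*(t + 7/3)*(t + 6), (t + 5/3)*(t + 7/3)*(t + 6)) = t^2 + 25*t/3 + 14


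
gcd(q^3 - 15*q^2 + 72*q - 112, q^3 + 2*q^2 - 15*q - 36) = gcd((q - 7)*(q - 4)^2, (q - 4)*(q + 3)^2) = q - 4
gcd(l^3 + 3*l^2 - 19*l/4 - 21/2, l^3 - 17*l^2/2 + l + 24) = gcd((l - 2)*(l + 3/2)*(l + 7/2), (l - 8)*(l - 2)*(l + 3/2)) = l^2 - l/2 - 3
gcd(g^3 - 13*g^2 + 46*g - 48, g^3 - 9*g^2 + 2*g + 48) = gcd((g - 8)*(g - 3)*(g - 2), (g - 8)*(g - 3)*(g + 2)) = g^2 - 11*g + 24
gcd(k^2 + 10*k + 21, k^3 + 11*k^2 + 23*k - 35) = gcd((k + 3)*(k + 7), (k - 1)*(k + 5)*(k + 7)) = k + 7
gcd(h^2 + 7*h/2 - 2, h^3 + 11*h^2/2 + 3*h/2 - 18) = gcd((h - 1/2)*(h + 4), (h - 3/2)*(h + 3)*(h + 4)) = h + 4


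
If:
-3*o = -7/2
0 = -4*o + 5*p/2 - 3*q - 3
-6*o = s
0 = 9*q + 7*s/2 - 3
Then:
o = 7/6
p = 101/15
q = 55/18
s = -7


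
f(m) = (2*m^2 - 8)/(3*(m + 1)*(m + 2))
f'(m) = 4*m/(3*(m + 1)*(m + 2)) - (2*m^2 - 8)/(3*(m + 1)*(m + 2)^2) - (2*m^2 - 8)/(3*(m + 1)^2*(m + 2)) = 2/(m^2 + 2*m + 1)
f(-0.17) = -1.74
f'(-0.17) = 2.90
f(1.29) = -0.21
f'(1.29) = 0.38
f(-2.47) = 2.03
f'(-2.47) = 0.93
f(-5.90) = 1.07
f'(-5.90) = 0.08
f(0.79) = -0.45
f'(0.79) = 0.62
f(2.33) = 0.07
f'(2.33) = 0.18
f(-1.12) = 17.33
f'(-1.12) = 138.89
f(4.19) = 0.28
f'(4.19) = 0.07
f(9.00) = 0.47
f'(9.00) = 0.02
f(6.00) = 0.38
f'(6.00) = 0.04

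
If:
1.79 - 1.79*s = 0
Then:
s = 1.00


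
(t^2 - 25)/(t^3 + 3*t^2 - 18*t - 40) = (t - 5)/(t^2 - 2*t - 8)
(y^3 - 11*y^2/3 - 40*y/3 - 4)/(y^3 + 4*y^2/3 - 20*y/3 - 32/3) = (3*y^2 - 17*y - 6)/(3*y^2 - 2*y - 16)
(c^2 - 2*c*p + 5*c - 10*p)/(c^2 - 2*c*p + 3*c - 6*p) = (c + 5)/(c + 3)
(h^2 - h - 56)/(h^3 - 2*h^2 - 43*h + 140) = (h - 8)/(h^2 - 9*h + 20)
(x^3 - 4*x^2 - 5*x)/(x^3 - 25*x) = (x + 1)/(x + 5)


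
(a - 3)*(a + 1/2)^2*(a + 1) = a^4 - a^3 - 19*a^2/4 - 7*a/2 - 3/4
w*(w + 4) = w^2 + 4*w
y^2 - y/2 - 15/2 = (y - 3)*(y + 5/2)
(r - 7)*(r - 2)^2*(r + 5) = r^4 - 6*r^3 - 23*r^2 + 132*r - 140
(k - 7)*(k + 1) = k^2 - 6*k - 7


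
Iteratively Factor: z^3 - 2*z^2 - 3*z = (z)*(z^2 - 2*z - 3) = z*(z - 3)*(z + 1)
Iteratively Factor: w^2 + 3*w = (w)*(w + 3)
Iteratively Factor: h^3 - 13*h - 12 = (h + 1)*(h^2 - h - 12) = (h - 4)*(h + 1)*(h + 3)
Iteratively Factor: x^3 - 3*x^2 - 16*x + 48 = (x + 4)*(x^2 - 7*x + 12) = (x - 4)*(x + 4)*(x - 3)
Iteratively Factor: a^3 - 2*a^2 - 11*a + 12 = (a + 3)*(a^2 - 5*a + 4) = (a - 1)*(a + 3)*(a - 4)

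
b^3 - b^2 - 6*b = b*(b - 3)*(b + 2)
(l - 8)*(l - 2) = l^2 - 10*l + 16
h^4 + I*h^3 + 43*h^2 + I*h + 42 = (h - 6*I)*(h - I)*(h + I)*(h + 7*I)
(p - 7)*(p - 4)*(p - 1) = p^3 - 12*p^2 + 39*p - 28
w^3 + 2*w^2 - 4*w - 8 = (w - 2)*(w + 2)^2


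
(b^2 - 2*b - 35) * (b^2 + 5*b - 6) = b^4 + 3*b^3 - 51*b^2 - 163*b + 210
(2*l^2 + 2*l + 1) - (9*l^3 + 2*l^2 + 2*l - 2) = 3 - 9*l^3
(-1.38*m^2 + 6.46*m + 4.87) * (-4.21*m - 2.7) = 5.8098*m^3 - 23.4706*m^2 - 37.9447*m - 13.149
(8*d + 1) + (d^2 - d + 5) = d^2 + 7*d + 6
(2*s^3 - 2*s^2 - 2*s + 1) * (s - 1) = 2*s^4 - 4*s^3 + 3*s - 1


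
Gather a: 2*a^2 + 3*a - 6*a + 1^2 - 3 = 2*a^2 - 3*a - 2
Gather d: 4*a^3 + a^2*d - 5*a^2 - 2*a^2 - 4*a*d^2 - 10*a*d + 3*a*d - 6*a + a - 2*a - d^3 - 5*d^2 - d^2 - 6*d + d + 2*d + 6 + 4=4*a^3 - 7*a^2 - 7*a - d^3 + d^2*(-4*a - 6) + d*(a^2 - 7*a - 3) + 10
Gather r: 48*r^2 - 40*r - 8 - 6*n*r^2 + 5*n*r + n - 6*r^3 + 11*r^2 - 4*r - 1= n - 6*r^3 + r^2*(59 - 6*n) + r*(5*n - 44) - 9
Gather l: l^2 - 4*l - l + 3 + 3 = l^2 - 5*l + 6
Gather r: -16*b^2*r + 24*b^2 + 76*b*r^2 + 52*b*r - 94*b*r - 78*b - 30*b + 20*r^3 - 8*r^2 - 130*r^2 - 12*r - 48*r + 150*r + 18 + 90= 24*b^2 - 108*b + 20*r^3 + r^2*(76*b - 138) + r*(-16*b^2 - 42*b + 90) + 108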